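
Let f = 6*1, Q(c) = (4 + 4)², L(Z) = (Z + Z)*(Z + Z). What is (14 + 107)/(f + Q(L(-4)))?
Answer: 121/70 ≈ 1.7286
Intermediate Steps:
L(Z) = 4*Z² (L(Z) = (2*Z)*(2*Z) = 4*Z²)
Q(c) = 64 (Q(c) = 8² = 64)
f = 6
(14 + 107)/(f + Q(L(-4))) = (14 + 107)/(6 + 64) = 121/70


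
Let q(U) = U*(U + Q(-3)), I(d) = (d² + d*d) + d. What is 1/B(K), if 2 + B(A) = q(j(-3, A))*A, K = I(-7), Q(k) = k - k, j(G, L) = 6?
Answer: 1/3274 ≈ 0.00030544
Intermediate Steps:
Q(k) = 0
I(d) = d + 2*d² (I(d) = (d² + d²) + d = 2*d² + d = d + 2*d²)
q(U) = U² (q(U) = U*(U + 0) = U*U = U²)
K = 91 (K = -7*(1 + 2*(-7)) = -7*(1 - 14) = -7*(-13) = 91)
B(A) = -2 + 36*A (B(A) = -2 + 6²*A = -2 + 36*A)
1/B(K) = 1/(-2 + 36*91) = 1/(-2 + 3276) = 1/3274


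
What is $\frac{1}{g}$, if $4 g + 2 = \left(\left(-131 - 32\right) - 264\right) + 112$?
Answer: $- \frac{4}{317} \approx -0.012618$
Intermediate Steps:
$g = - \frac{317}{4}$ ($g = - \frac{1}{2} + \frac{\left(\left(-131 - 32\right) - 264\right) + 112}{4} = - \frac{1}{2} + \frac{\left(-163 - 264\right) + 112}{4} = - \frac{1}{2} + \frac{-427 + 112}{4} = - \frac{1}{2} + \frac{1}{4} \left(-315\right) = - \frac{1}{2} - \frac{315}{4} = - \frac{317}{4} \approx -79.25$)
$\frac{1}{g} = \frac{1}{- \frac{317}{4}} = - \frac{4}{317}$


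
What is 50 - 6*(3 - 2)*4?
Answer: 26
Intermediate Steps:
50 - 6*(3 - 2)*4 = 50 - 6*4 = 50 - 24 = 26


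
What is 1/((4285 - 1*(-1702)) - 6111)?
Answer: -1/124 ≈ -0.0080645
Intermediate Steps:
1/((4285 - 1*(-1702)) - 6111) = 1/((4285 + 1702) - 6111) = 1/(5987 - 6111) = 1/(-124) = -1/124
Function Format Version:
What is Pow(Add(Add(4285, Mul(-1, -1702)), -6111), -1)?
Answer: Rational(-1, 124) ≈ -0.0080645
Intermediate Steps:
Pow(Add(Add(4285, Mul(-1, -1702)), -6111), -1) = Pow(Add(Add(4285, 1702), -6111), -1) = Pow(Add(5987, -6111), -1) = Pow(-124, -1) = Rational(-1, 124)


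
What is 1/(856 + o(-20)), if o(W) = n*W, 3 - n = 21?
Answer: 1/1216 ≈ 0.00082237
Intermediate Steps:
n = -18 (n = 3 - 1*21 = 3 - 21 = -18)
o(W) = -18*W
1/(856 + o(-20)) = 1/(856 - 18*(-20)) = 1/(856 + 360) = 1/1216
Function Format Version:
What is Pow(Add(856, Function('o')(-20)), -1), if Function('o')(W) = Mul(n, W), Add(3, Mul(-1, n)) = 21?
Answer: Rational(1, 1216) ≈ 0.00082237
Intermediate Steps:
n = -18 (n = Add(3, Mul(-1, 21)) = Add(3, -21) = -18)
Function('o')(W) = Mul(-18, W)
Pow(Add(856, Function('o')(-20)), -1) = Pow(Add(856, Mul(-18, -20)), -1) = Pow(Add(856, 360), -1) = Pow(1216, -1) = Rational(1, 1216)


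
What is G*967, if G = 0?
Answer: 0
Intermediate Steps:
G*967 = 0*967 = 0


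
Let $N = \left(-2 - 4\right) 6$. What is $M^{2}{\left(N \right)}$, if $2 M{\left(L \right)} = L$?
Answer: $324$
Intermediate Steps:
$N = -36$ ($N = \left(-6\right) 6 = -36$)
$M{\left(L \right)} = \frac{L}{2}$
$M^{2}{\left(N \right)} = \left(\frac{1}{2} \left(-36\right)\right)^{2} = \left(-18\right)^{2} = 324$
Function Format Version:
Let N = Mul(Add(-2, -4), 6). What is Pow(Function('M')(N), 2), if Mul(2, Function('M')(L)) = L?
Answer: 324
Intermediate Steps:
N = -36 (N = Mul(-6, 6) = -36)
Function('M')(L) = Mul(Rational(1, 2), L)
Pow(Function('M')(N), 2) = Pow(Mul(Rational(1, 2), -36), 2) = Pow(-18, 2) = 324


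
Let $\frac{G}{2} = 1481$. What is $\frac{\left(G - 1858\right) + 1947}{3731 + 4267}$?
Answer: $\frac{1017}{2666} \approx 0.38147$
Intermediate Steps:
$G = 2962$ ($G = 2 \cdot 1481 = 2962$)
$\frac{\left(G - 1858\right) + 1947}{3731 + 4267} = \frac{\left(2962 - 1858\right) + 1947}{3731 + 4267} = \frac{\left(2962 - 1858\right) + 1947}{7998} = \left(1104 + 1947\right) \frac{1}{7998} = 3051 \cdot \frac{1}{7998} = \frac{1017}{2666}$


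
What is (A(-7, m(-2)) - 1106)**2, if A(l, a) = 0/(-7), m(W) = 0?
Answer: 1223236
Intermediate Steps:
A(l, a) = 0 (A(l, a) = 0*(-1/7) = 0)
(A(-7, m(-2)) - 1106)**2 = (0 - 1106)**2 = (-1106)**2 = 1223236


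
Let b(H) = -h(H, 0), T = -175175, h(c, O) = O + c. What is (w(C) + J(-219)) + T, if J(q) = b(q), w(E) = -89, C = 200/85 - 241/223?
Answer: -175045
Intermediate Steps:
C = 4823/3791 (C = 200*(1/85) - 241*1/223 = 40/17 - 241/223 = 4823/3791 ≈ 1.2722)
b(H) = -H (b(H) = -(0 + H) = -H)
J(q) = -q
(w(C) + J(-219)) + T = (-89 - 1*(-219)) - 175175 = (-89 + 219) - 175175 = 130 - 175175 = -175045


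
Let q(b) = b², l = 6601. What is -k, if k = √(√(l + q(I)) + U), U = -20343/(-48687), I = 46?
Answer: -√(110048849 + 263380441*√8717)/16229 ≈ -9.6841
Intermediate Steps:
U = 6781/16229 (U = -20343*(-1/48687) = 6781/16229 ≈ 0.41783)
k = √(6781/16229 + √8717) (k = √(√(6601 + 46²) + 6781/16229) = √(√(6601 + 2116) + 6781/16229) = √(√8717 + 6781/16229) = √(6781/16229 + √8717) ≈ 9.6841)
-k = -√(110048849 + 263380441*√8717)/16229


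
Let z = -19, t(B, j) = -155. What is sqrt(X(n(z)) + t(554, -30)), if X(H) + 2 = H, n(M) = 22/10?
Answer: 3*I*sqrt(430)/5 ≈ 12.442*I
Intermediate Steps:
n(M) = 11/5 (n(M) = 22*(1/10) = 11/5)
X(H) = -2 + H
sqrt(X(n(z)) + t(554, -30)) = sqrt((-2 + 11/5) - 155) = sqrt(1/5 - 155) = sqrt(-774/5) = 3*I*sqrt(430)/5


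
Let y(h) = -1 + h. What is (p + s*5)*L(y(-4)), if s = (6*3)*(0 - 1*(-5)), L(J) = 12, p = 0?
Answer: 5400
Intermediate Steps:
s = 90 (s = 18*(0 + 5) = 18*5 = 90)
(p + s*5)*L(y(-4)) = (0 + 90*5)*12 = (0 + 450)*12 = 450*12 = 5400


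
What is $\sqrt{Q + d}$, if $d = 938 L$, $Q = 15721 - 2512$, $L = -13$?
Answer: $\sqrt{1015} \approx 31.859$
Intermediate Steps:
$Q = 13209$
$d = -12194$ ($d = 938 \left(-13\right) = -12194$)
$\sqrt{Q + d} = \sqrt{13209 - 12194} = \sqrt{1015}$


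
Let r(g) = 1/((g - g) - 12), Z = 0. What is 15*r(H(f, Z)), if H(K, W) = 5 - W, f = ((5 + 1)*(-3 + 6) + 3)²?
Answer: -5/4 ≈ -1.2500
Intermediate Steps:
f = 441 (f = (6*3 + 3)² = (18 + 3)² = 21² = 441)
r(g) = -1/12 (r(g) = 1/(0 - 12) = 1/(-12) = -1/12)
15*r(H(f, Z)) = 15*(-1/12) = -5/4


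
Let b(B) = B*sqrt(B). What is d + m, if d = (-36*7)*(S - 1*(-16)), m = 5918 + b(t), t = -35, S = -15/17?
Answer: 35842/17 - 35*I*sqrt(35) ≈ 2108.4 - 207.06*I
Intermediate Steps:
S = -15/17 (S = -15*1/17 = -15/17 ≈ -0.88235)
b(B) = B**(3/2)
m = 5918 - 35*I*sqrt(35) (m = 5918 + (-35)**(3/2) = 5918 - 35*I*sqrt(35) ≈ 5918.0 - 207.06*I)
d = -64764/17 (d = (-36*7)*(-15/17 - 1*(-16)) = -252*(-15/17 + 16) = -252*257/17 = -64764/17 ≈ -3809.6)
d + m = -64764/17 + (5918 - 35*I*sqrt(35)) = 35842/17 - 35*I*sqrt(35)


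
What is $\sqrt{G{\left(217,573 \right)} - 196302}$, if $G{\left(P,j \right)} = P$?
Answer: $i \sqrt{196085} \approx 442.81 i$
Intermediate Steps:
$\sqrt{G{\left(217,573 \right)} - 196302} = \sqrt{217 - 196302} = \sqrt{-196085} = i \sqrt{196085}$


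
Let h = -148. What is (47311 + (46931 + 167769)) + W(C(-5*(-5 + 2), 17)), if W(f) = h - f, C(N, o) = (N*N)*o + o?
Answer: 258021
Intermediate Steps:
C(N, o) = o + o*N**2 (C(N, o) = N**2*o + o = o*N**2 + o = o + o*N**2)
W(f) = -148 - f
(47311 + (46931 + 167769)) + W(C(-5*(-5 + 2), 17)) = (47311 + (46931 + 167769)) + (-148 - 17*(1 + (-5*(-5 + 2))**2)) = (47311 + 214700) + (-148 - 17*(1 + (-5*(-3))**2)) = 262011 + (-148 - 17*(1 + 15**2)) = 262011 + (-148 - 17*(1 + 225)) = 262011 + (-148 - 17*226) = 262011 + (-148 - 1*3842) = 262011 + (-148 - 3842) = 262011 - 3990 = 258021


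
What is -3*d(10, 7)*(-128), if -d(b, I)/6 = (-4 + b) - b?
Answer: 9216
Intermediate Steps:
d(b, I) = 24 (d(b, I) = -6*((-4 + b) - b) = -6*(-4) = 24)
-3*d(10, 7)*(-128) = -3*24*(-128) = -72*(-128) = 9216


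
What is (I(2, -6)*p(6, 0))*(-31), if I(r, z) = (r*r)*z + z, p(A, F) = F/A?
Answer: 0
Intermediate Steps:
I(r, z) = z + z*r**2 (I(r, z) = r**2*z + z = z*r**2 + z = z + z*r**2)
(I(2, -6)*p(6, 0))*(-31) = ((-6*(1 + 2**2))*(0/6))*(-31) = ((-6*(1 + 4))*(0*(1/6)))*(-31) = (-6*5*0)*(-31) = -30*0*(-31) = 0*(-31) = 0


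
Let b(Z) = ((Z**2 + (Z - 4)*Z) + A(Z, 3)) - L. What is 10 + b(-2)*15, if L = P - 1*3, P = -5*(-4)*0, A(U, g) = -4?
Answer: 235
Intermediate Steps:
P = 0 (P = 20*0 = 0)
L = -3 (L = 0 - 1*3 = 0 - 3 = -3)
b(Z) = -1 + Z**2 + Z*(-4 + Z) (b(Z) = ((Z**2 + (Z - 4)*Z) - 4) - 1*(-3) = ((Z**2 + (-4 + Z)*Z) - 4) + 3 = ((Z**2 + Z*(-4 + Z)) - 4) + 3 = (-4 + Z**2 + Z*(-4 + Z)) + 3 = -1 + Z**2 + Z*(-4 + Z))
10 + b(-2)*15 = 10 + (-1 - 4*(-2) + 2*(-2)**2)*15 = 10 + (-1 + 8 + 2*4)*15 = 10 + (-1 + 8 + 8)*15 = 10 + 15*15 = 10 + 225 = 235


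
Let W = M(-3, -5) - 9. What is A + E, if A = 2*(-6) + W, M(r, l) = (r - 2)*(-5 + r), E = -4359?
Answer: -4340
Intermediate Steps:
M(r, l) = (-5 + r)*(-2 + r) (M(r, l) = (-2 + r)*(-5 + r) = (-5 + r)*(-2 + r))
W = 31 (W = (10 + (-3)² - 7*(-3)) - 9 = (10 + 9 + 21) - 9 = 40 - 9 = 31)
A = 19 (A = 2*(-6) + 31 = -12 + 31 = 19)
A + E = 19 - 4359 = -4340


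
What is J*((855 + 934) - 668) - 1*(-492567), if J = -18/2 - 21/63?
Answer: 1446313/3 ≈ 4.8210e+5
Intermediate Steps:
J = -28/3 (J = -18*½ - 21*1/63 = -9 - ⅓ = -28/3 ≈ -9.3333)
J*((855 + 934) - 668) - 1*(-492567) = -28*((855 + 934) - 668)/3 - 1*(-492567) = -28*(1789 - 668)/3 + 492567 = -28/3*1121 + 492567 = -31388/3 + 492567 = 1446313/3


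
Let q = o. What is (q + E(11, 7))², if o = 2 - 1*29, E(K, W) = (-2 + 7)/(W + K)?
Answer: 231361/324 ≈ 714.08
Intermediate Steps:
E(K, W) = 5/(K + W)
o = -27 (o = 2 - 29 = -27)
q = -27
(q + E(11, 7))² = (-27 + 5/(11 + 7))² = (-27 + 5/18)² = (-481/18)² = 231361/324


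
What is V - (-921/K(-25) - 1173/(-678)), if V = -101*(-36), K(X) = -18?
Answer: 1214672/339 ≈ 3583.1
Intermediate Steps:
V = 3636
V - (-921/K(-25) - 1173/(-678)) = 3636 - (-921/(-18) - 1173/(-678)) = 3636 - (-921*(-1/18) - 1173*(-1/678)) = 3636 - (307/6 + 391/226) = 3636 - 1*17932/339 = 3636 - 17932/339 = 1214672/339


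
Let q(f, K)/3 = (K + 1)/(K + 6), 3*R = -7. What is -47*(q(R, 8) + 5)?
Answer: -4559/14 ≈ -325.64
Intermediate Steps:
R = -7/3 (R = (1/3)*(-7) = -7/3 ≈ -2.3333)
q(f, K) = 3*(1 + K)/(6 + K) (q(f, K) = 3*((K + 1)/(K + 6)) = 3*((1 + K)/(6 + K)) = 3*(1 + K)/(6 + K))
-47*(q(R, 8) + 5) = -47*(3*(1 + 8)/(6 + 8) + 5) = -47*(3*9/14 + 5) = -47*(3*(1/14)*9 + 5) = -47*(27/14 + 5) = -47*97/14 = -1*4559/14 = -4559/14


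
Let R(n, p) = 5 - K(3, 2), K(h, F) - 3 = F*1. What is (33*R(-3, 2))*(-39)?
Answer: 0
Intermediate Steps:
K(h, F) = 3 + F (K(h, F) = 3 + F*1 = 3 + F)
R(n, p) = 0 (R(n, p) = 5 - (3 + 2) = 5 - 1*5 = 5 - 5 = 0)
(33*R(-3, 2))*(-39) = (33*0)*(-39) = 0*(-39) = 0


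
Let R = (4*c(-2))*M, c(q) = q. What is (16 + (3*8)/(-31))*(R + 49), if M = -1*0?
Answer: 23128/31 ≈ 746.06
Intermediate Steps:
M = 0
R = 0 (R = (4*(-2))*0 = -8*0 = 0)
(16 + (3*8)/(-31))*(R + 49) = (16 + (3*8)/(-31))*(0 + 49) = (16 + 24*(-1/31))*49 = (16 - 24/31)*49 = (472/31)*49 = 23128/31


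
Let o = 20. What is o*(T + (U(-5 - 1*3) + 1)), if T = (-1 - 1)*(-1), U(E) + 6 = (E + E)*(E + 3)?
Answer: 1540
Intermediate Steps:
U(E) = -6 + 2*E*(3 + E) (U(E) = -6 + (E + E)*(E + 3) = -6 + (2*E)*(3 + E) = -6 + 2*E*(3 + E))
T = 2 (T = -2*(-1) = 2)
o*(T + (U(-5 - 1*3) + 1)) = 20*(2 + ((-6 + 2*(-5 - 1*3)² + 6*(-5 - 1*3)) + 1)) = 20*(2 + ((-6 + 2*(-5 - 3)² + 6*(-5 - 3)) + 1)) = 20*(2 + ((-6 + 2*(-8)² + 6*(-8)) + 1)) = 20*(2 + ((-6 + 2*64 - 48) + 1)) = 20*(2 + ((-6 + 128 - 48) + 1)) = 20*(2 + (74 + 1)) = 20*(2 + 75) = 20*77 = 1540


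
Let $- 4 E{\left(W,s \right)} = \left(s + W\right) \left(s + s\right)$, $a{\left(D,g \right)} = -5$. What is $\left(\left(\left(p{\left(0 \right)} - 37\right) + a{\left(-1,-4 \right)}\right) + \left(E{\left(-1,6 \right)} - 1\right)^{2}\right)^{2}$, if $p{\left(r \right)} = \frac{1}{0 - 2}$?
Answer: $\frac{182329}{4} \approx 45582.0$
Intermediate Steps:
$p{\left(r \right)} = - \frac{1}{2}$ ($p{\left(r \right)} = \frac{1}{-2} = - \frac{1}{2}$)
$E{\left(W,s \right)} = - \frac{s \left(W + s\right)}{2}$ ($E{\left(W,s \right)} = - \frac{\left(s + W\right) \left(s + s\right)}{4} = - \frac{\left(W + s\right) 2 s}{4} = - \frac{2 s \left(W + s\right)}{4} = - \frac{s \left(W + s\right)}{2}$)
$\left(\left(\left(p{\left(0 \right)} - 37\right) + a{\left(-1,-4 \right)}\right) + \left(E{\left(-1,6 \right)} - 1\right)^{2}\right)^{2} = \left(\left(\left(- \frac{1}{2} - 37\right) - 5\right) + \left(\left(- \frac{1}{2}\right) 6 \left(-1 + 6\right) - 1\right)^{2}\right)^{2} = \left(\left(- \frac{75}{2} - 5\right) + \left(\left(- \frac{1}{2}\right) 6 \cdot 5 - 1\right)^{2}\right)^{2} = \left(- \frac{85}{2} + \left(-15 - 1\right)^{2}\right)^{2} = \left(- \frac{85}{2} + \left(-16\right)^{2}\right)^{2} = \left(- \frac{85}{2} + 256\right)^{2} = \left(\frac{427}{2}\right)^{2} = \frac{182329}{4}$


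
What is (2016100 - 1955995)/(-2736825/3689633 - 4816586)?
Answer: -221765391465/17771437389763 ≈ -0.012479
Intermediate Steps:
(2016100 - 1955995)/(-2736825/3689633 - 4816586) = 60105/(-2736825*1/3689633 - 4816586) = 60105/(-2736825/3689633 - 4816586) = 60105/(-17771437389763/3689633) = 60105*(-3689633/17771437389763) = -221765391465/17771437389763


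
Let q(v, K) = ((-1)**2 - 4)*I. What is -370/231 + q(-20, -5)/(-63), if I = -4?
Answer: -138/77 ≈ -1.7922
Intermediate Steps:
q(v, K) = 12 (q(v, K) = ((-1)**2 - 4)*(-4) = (1 - 4)*(-4) = -3*(-4) = 12)
-370/231 + q(-20, -5)/(-63) = -370/231 + 12/(-63) = -370*1/231 + 12*(-1/63) = -370/231 - 4/21 = -138/77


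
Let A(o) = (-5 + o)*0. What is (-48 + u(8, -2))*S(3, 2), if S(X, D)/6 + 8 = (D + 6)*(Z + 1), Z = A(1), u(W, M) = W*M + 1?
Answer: 0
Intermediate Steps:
u(W, M) = 1 + M*W (u(W, M) = M*W + 1 = 1 + M*W)
A(o) = 0
Z = 0
S(X, D) = -12 + 6*D (S(X, D) = -48 + 6*((D + 6)*(0 + 1)) = -48 + 6*((6 + D)*1) = -48 + 6*(6 + D) = -48 + (36 + 6*D) = -12 + 6*D)
(-48 + u(8, -2))*S(3, 2) = (-48 + (1 - 2*8))*(-12 + 6*2) = (-48 + (1 - 16))*(-12 + 12) = (-48 - 15)*0 = -63*0 = 0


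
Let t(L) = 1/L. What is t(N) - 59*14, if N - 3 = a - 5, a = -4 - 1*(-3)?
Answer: -2479/3 ≈ -826.33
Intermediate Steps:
a = -1 (a = -4 + 3 = -1)
N = -3 (N = 3 + (-1 - 5) = 3 - 6 = -3)
t(L) = 1/L
t(N) - 59*14 = 1/(-3) - 59*14 = -1/3 - 826 = -2479/3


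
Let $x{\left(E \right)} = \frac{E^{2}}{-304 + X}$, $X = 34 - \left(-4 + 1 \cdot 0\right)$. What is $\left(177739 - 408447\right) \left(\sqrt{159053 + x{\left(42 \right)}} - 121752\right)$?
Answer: $28089160416 - \frac{230708 \sqrt{57415739}}{19} \approx 2.7997 \cdot 10^{10}$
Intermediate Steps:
$X = 38$ ($X = 34 - \left(-4 + 0\right) = 34 - -4 = 34 + 4 = 38$)
$x{\left(E \right)} = - \frac{E^{2}}{266}$ ($x{\left(E \right)} = \frac{E^{2}}{-304 + 38} = \frac{E^{2}}{-266} = - \frac{E^{2}}{266}$)
$\left(177739 - 408447\right) \left(\sqrt{159053 + x{\left(42 \right)}} - 121752\right) = \left(177739 - 408447\right) \left(\sqrt{159053 - \frac{42^{2}}{266}} - 121752\right) = - 230708 \left(\sqrt{159053 - \frac{126}{19}} - 121752\right) = - 230708 \left(\sqrt{\frac{3021881}{19}} - 121752\right) = - 230708 \left(\frac{\sqrt{57415739}}{19} - 121752\right) = - 230708 \left(-121752 + \frac{\sqrt{57415739}}{19}\right) = 28089160416 - \frac{230708 \sqrt{57415739}}{19}$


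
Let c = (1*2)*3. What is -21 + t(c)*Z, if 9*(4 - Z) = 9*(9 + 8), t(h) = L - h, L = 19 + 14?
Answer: -372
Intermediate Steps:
c = 6 (c = 2*3 = 6)
L = 33
t(h) = 33 - h
Z = -13 (Z = 4 - (9 + 8) = 4 - 17 = -13)
-21 + t(c)*Z = -21 + (33 - 1*6)*(-13) = -21 + (33 - 6)*(-13) = -21 + 27*(-13) = -21 - 351 = -372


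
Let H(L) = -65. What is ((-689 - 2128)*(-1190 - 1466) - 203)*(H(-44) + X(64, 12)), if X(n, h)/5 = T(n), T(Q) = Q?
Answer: 1907845995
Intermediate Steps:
X(n, h) = 5*n
((-689 - 2128)*(-1190 - 1466) - 203)*(H(-44) + X(64, 12)) = ((-689 - 2128)*(-1190 - 1466) - 203)*(-65 + 5*64) = (-2817*(-2656) - 203)*(-65 + 320) = (7481952 - 203)*255 = 7481749*255 = 1907845995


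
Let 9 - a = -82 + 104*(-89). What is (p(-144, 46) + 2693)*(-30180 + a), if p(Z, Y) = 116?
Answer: -58519897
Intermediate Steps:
a = 9347 (a = 9 - (-82 + 104*(-89)) = 9 - (-82 - 9256) = 9 - 1*(-9338) = 9 + 9338 = 9347)
(p(-144, 46) + 2693)*(-30180 + a) = (116 + 2693)*(-30180 + 9347) = 2809*(-20833) = -58519897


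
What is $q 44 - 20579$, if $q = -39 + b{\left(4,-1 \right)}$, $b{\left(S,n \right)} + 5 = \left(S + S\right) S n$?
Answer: $-23923$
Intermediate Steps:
$b{\left(S,n \right)} = -5 + 2 n S^{2}$ ($b{\left(S,n \right)} = -5 + \left(S + S\right) S n = -5 + 2 S S n = -5 + 2 n S^{2}$)
$q = -76$ ($q = -39 + \left(-5 + 2 \left(-1\right) 4^{2}\right) = -39 + \left(-5 + 2 \left(-1\right) 16\right) = -39 - 37 = -76$)
$q 44 - 20579 = \left(-76\right) 44 - 20579 = -3344 - 20579 = -23923$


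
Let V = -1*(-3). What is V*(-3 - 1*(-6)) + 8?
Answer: 17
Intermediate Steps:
V = 3
V*(-3 - 1*(-6)) + 8 = 3*(-3 - 1*(-6)) + 8 = 3*(-3 + 6) + 8 = 3*3 + 8 = 9 + 8 = 17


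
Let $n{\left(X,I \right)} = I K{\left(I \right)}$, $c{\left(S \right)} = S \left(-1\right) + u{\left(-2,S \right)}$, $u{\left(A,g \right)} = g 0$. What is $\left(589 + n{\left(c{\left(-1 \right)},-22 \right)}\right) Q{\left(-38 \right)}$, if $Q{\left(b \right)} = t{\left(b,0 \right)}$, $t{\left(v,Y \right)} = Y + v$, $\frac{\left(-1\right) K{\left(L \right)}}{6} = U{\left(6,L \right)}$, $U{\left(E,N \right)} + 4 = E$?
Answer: $-32414$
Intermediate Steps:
$U{\left(E,N \right)} = -4 + E$
$K{\left(L \right)} = -12$ ($K{\left(L \right)} = - 6 \left(-4 + 6\right) = \left(-6\right) 2 = -12$)
$u{\left(A,g \right)} = 0$
$Q{\left(b \right)} = b$ ($Q{\left(b \right)} = 0 + b = b$)
$c{\left(S \right)} = - S$ ($c{\left(S \right)} = S \left(-1\right) + 0 = - S + 0 = - S$)
$n{\left(X,I \right)} = - 12 I$ ($n{\left(X,I \right)} = I \left(-12\right) = - 12 I$)
$\left(589 + n{\left(c{\left(-1 \right)},-22 \right)}\right) Q{\left(-38 \right)} = \left(589 - -264\right) \left(-38\right) = \left(589 + 264\right) \left(-38\right) = 853 \left(-38\right) = -32414$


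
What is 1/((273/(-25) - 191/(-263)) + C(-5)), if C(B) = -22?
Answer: -6575/211674 ≈ -0.031062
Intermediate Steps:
1/((273/(-25) - 191/(-263)) + C(-5)) = 1/((273/(-25) - 191/(-263)) - 22) = 1/((273*(-1/25) - 191*(-1/263)) - 22) = 1/((-273/25 + 191/263) - 22) = 1/(-67024/6575 - 22) = 1/(-211674/6575) = -6575/211674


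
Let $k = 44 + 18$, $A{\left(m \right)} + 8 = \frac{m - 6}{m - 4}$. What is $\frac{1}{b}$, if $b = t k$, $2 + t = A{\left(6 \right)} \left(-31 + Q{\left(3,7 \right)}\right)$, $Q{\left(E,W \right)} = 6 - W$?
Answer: $\frac{1}{15748} \approx 6.35 \cdot 10^{-5}$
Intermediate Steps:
$A{\left(m \right)} = -8 + \frac{-6 + m}{-4 + m}$ ($A{\left(m \right)} = -8 + \frac{m - 6}{m - 4} = -8 + \frac{-6 + m}{-4 + m}$)
$k = 62$
$t = 254$ ($t = -2 + \frac{26 - 42}{-4 + 6} \left(-31 + \left(6 - 7\right)\right) = -2 + \frac{26 - 42}{2} \left(-31 + \left(6 - 7\right)\right) = -2 + \frac{1}{2} \left(-16\right) \left(-31 - 1\right) = -2 - -256 = -2 + 256 = 254$)
$b = 15748$ ($b = 254 \cdot 62 = 15748$)
$\frac{1}{b} = \frac{1}{15748}$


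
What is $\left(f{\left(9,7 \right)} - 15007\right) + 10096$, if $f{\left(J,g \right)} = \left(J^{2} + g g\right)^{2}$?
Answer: $11989$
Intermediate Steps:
$f{\left(J,g \right)} = \left(J^{2} + g^{2}\right)^{2}$
$\left(f{\left(9,7 \right)} - 15007\right) + 10096 = \left(\left(9^{2} + 7^{2}\right)^{2} - 15007\right) + 10096 = \left(\left(81 + 49\right)^{2} - 15007\right) + 10096 = \left(130^{2} - 15007\right) + 10096 = \left(16900 - 15007\right) + 10096 = 1893 + 10096 = 11989$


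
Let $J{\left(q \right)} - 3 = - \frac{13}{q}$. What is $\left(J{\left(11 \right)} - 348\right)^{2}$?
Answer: $\frac{14500864}{121} \approx 1.1984 \cdot 10^{5}$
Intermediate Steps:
$J{\left(q \right)} = 3 - \frac{13}{q}$
$\left(J{\left(11 \right)} - 348\right)^{2} = \left(\left(3 - \frac{13}{11}\right) - 348\right)^{2} = \left(\frac{20}{11} - 348\right)^{2} = \left(- \frac{3808}{11}\right)^{2} = \frac{14500864}{121}$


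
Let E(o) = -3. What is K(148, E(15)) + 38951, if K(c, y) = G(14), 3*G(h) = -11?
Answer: 116842/3 ≈ 38947.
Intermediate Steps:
G(h) = -11/3 (G(h) = (⅓)*(-11) = -11/3)
K(c, y) = -11/3
K(148, E(15)) + 38951 = -11/3 + 38951 = 116842/3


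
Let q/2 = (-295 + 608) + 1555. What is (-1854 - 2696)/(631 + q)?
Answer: -4550/4367 ≈ -1.0419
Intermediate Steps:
q = 3736 (q = 2*((-295 + 608) + 1555) = 2*(313 + 1555) = 2*1868 = 3736)
(-1854 - 2696)/(631 + q) = (-1854 - 2696)/(631 + 3736) = -4550/4367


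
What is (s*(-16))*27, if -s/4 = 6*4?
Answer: 41472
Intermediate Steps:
s = -96 (s = -24*4 = -4*24 = -96)
(s*(-16))*27 = -96*(-16)*27 = 1536*27 = 41472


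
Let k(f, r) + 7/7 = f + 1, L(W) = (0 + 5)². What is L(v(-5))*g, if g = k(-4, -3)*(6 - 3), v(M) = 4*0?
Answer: -300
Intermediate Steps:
v(M) = 0
L(W) = 25 (L(W) = 5² = 25)
k(f, r) = f (k(f, r) = -1 + (f + 1) = -1 + (1 + f) = f)
g = -12 (g = -4*(6 - 3) = -4*3 = -12)
L(v(-5))*g = 25*(-12) = -300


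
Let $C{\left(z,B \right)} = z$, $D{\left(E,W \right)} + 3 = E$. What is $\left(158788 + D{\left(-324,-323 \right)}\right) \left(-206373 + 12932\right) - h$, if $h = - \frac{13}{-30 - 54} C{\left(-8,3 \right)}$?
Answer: $- \frac{643709940295}{21} \approx -3.0653 \cdot 10^{10}$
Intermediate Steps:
$D{\left(E,W \right)} = -3 + E$
$h = - \frac{26}{21}$ ($h = - \frac{13}{-30 - 54} \left(-8\right) = - \frac{13}{-84} \left(-8\right) = \left(-13\right) \left(- \frac{1}{84}\right) \left(-8\right) = \frac{13}{84} \left(-8\right) = - \frac{26}{21} \approx -1.2381$)
$\left(158788 + D{\left(-324,-323 \right)}\right) \left(-206373 + 12932\right) - h = \left(158788 - 327\right) \left(-206373 + 12932\right) - - \frac{26}{21} = \left(158788 - 327\right) \left(-193441\right) + \frac{26}{21} = 158461 \left(-193441\right) + \frac{26}{21} = -30652854301 + \frac{26}{21} = - \frac{643709940295}{21}$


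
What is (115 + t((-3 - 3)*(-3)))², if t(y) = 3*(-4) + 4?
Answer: 11449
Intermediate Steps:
t(y) = -8 (t(y) = -12 + 4 = -8)
(115 + t((-3 - 3)*(-3)))² = (115 - 8)² = 107² = 11449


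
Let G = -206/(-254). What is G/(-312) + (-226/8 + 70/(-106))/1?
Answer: -60719333/2100072 ≈ -28.913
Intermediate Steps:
G = 103/127 (G = -206*(-1/254) = 103/127 ≈ 0.81102)
G/(-312) + (-226/8 + 70/(-106))/1 = (103/127)/(-312) + (-226/8 + 70/(-106))/1 = (103/127)*(-1/312) + (-226*⅛ + 70*(-1/106))*1 = -103/39624 + (-113/4 - 35/53)*1 = -103/39624 - 6129/212*1 = -103/39624 - 6129/212 = -60719333/2100072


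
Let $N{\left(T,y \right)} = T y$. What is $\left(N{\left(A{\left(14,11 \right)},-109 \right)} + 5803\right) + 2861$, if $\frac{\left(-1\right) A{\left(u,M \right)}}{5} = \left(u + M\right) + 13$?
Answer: $29374$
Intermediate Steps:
$A{\left(u,M \right)} = -65 - 5 M - 5 u$ ($A{\left(u,M \right)} = - 5 \left(\left(u + M\right) + 13\right) = - 5 \left(\left(M + u\right) + 13\right) = - 5 \left(13 + M + u\right) = -65 - 5 M - 5 u$)
$\left(N{\left(A{\left(14,11 \right)},-109 \right)} + 5803\right) + 2861 = \left(\left(-65 - 55 - 70\right) \left(-109\right) + 5803\right) + 2861 = \left(\left(-190\right) \left(-109\right) + 5803\right) + 2861 = \left(20710 + 5803\right) + 2861 = 26513 + 2861 = 29374$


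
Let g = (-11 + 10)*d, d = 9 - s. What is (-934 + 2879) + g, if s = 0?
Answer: 1936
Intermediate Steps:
d = 9 (d = 9 - 1*0 = 9 + 0 = 9)
g = -9 (g = (-11 + 10)*9 = -1*9 = -9)
(-934 + 2879) + g = (-934 + 2879) - 9 = 1945 - 9 = 1936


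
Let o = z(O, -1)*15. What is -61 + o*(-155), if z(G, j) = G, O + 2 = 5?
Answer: -7036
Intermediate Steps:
O = 3 (O = -2 + 5 = 3)
o = 45 (o = 3*15 = 45)
-61 + o*(-155) = -61 + 45*(-155) = -61 - 6975 = -7036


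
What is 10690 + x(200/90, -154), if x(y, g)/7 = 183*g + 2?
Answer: -186570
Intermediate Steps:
x(y, g) = 14 + 1281*g (x(y, g) = 7*(183*g + 2) = 7*(2 + 183*g) = 14 + 1281*g)
10690 + x(200/90, -154) = 10690 + (14 + 1281*(-154)) = 10690 + (14 - 197274) = 10690 - 197260 = -186570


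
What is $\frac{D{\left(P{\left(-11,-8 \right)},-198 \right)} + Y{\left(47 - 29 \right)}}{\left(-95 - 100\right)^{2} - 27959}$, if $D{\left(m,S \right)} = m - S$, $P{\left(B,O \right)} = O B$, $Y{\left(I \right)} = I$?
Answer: $\frac{152}{5033} \approx 0.030201$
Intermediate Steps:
$P{\left(B,O \right)} = B O$
$\frac{D{\left(P{\left(-11,-8 \right)},-198 \right)} + Y{\left(47 - 29 \right)}}{\left(-95 - 100\right)^{2} - 27959} = \frac{\left(\left(-11\right) \left(-8\right) - -198\right) + \left(47 - 29\right)}{\left(-95 - 100\right)^{2} - 27959} = \frac{\left(88 + 198\right) + \left(47 - 29\right)}{\left(-195\right)^{2} - 27959} = \frac{286 + 18}{38025 - 27959} = \frac{304}{10066} = 304 \cdot \frac{1}{10066} = \frac{152}{5033}$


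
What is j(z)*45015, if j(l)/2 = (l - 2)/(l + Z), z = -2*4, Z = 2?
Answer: 150050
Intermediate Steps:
z = -8
j(l) = 2*(-2 + l)/(2 + l) (j(l) = 2*((l - 2)/(l + 2)) = 2*((-2 + l)/(2 + l)) = 2*(-2 + l)/(2 + l))
j(z)*45015 = (2*(-2 - 8)/(2 - 8))*45015 = (2*(-10)/(-6))*45015 = (2*(-⅙)*(-10))*45015 = (10/3)*45015 = 150050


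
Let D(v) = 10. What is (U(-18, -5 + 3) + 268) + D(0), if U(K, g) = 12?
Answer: 290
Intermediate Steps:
(U(-18, -5 + 3) + 268) + D(0) = (12 + 268) + 10 = 280 + 10 = 290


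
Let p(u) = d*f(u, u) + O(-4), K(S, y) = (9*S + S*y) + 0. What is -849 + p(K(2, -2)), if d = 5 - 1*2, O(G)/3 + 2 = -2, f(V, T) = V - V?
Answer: -861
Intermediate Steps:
f(V, T) = 0
O(G) = -12 (O(G) = -6 + 3*(-2) = -6 - 6 = -12)
d = 3 (d = 5 - 2 = 3)
K(S, y) = 9*S + S*y
p(u) = -12 (p(u) = 3*0 - 12 = 0 - 12 = -12)
-849 + p(K(2, -2)) = -849 - 12 = -861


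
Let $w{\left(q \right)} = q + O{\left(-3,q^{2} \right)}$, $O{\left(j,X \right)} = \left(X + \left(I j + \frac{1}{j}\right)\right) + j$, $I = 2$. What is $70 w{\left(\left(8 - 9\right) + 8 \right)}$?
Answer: $\frac{9800}{3} \approx 3266.7$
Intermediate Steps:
$O{\left(j,X \right)} = X + \frac{1}{j} + 3 j$ ($O{\left(j,X \right)} = \left(X + \left(2 j + \frac{1}{j}\right)\right) + j = \left(X + \left(\frac{1}{j} + 2 j\right)\right) + j = \left(X + \frac{1}{j} + 2 j\right) + j = X + \frac{1}{j} + 3 j$)
$w{\left(q \right)} = - \frac{28}{3} + q + q^{2}$ ($w{\left(q \right)} = q + \left(q^{2} + \frac{1}{-3} + 3 \left(-3\right)\right) = q - \left(\frac{28}{3} - q^{2}\right) = q + \left(- \frac{28}{3} + q^{2}\right) = - \frac{28}{3} + q + q^{2}$)
$70 w{\left(\left(8 - 9\right) + 8 \right)} = 70 \left(- \frac{28}{3} + \left(\left(8 - 9\right) + 8\right) + \left(\left(8 - 9\right) + 8\right)^{2}\right) = 70 \left(- \frac{28}{3} + \left(-1 + 8\right) + \left(-1 + 8\right)^{2}\right) = 70 \left(- \frac{28}{3} + 7 + 7^{2}\right) = 70 \left(- \frac{28}{3} + 7 + 49\right) = 70 \cdot \frac{140}{3} = \frac{9800}{3}$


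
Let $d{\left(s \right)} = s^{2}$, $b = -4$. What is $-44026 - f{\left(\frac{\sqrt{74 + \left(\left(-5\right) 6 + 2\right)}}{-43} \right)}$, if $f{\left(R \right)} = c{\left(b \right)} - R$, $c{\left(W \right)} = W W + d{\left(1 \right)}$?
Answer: $-44043 - \frac{\sqrt{46}}{43} \approx -44043.0$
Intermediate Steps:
$c{\left(W \right)} = 1 + W^{2}$ ($c{\left(W \right)} = W W + 1^{2} = W^{2} + 1 = 1 + W^{2}$)
$f{\left(R \right)} = 17 - R$ ($f{\left(R \right)} = \left(1 + \left(-4\right)^{2}\right) - R = \left(1 + 16\right) - R = 17 - R$)
$-44026 - f{\left(\frac{\sqrt{74 + \left(\left(-5\right) 6 + 2\right)}}{-43} \right)} = -44026 - \left(17 - \frac{\sqrt{74 + \left(\left(-5\right) 6 + 2\right)}}{-43}\right) = -44026 - \left(17 - \sqrt{74 + \left(-30 + 2\right)} \left(- \frac{1}{43}\right)\right) = -44026 - \left(17 - \sqrt{74 - 28} \left(- \frac{1}{43}\right)\right) = -44026 - \left(17 - \sqrt{46} \left(- \frac{1}{43}\right)\right) = -44026 - \left(17 - - \frac{\sqrt{46}}{43}\right) = -44026 - \left(17 + \frac{\sqrt{46}}{43}\right) = -44043 - \frac{\sqrt{46}}{43}$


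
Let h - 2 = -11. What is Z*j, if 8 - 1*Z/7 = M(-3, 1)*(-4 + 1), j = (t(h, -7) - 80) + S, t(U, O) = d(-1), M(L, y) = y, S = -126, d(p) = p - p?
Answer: -15862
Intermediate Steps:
d(p) = 0
h = -9 (h = 2 - 11 = -9)
t(U, O) = 0
j = -206 (j = (0 - 80) - 126 = -80 - 126 = -206)
Z = 77 (Z = 56 - 7*(-4 + 1) = 56 - 7*(-3) = 56 + 21 = 77)
Z*j = 77*(-206) = -15862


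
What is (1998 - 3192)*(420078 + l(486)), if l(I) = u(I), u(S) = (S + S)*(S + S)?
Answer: -1629645228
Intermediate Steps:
u(S) = 4*S² (u(S) = (2*S)*(2*S) = 4*S²)
l(I) = 4*I²
(1998 - 3192)*(420078 + l(486)) = (1998 - 3192)*(420078 + 4*486²) = -1194*(420078 + 4*236196) = -1194*(420078 + 944784) = -1194*1364862 = -1629645228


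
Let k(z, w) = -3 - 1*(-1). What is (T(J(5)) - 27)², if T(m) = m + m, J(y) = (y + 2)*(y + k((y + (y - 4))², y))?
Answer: 225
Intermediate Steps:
k(z, w) = -2 (k(z, w) = -3 + 1 = -2)
J(y) = (-2 + y)*(2 + y) (J(y) = (y + 2)*(y - 2) = (2 + y)*(-2 + y) = (-2 + y)*(2 + y))
T(m) = 2*m
(T(J(5)) - 27)² = (2*(-4 + 5²) - 27)² = (2*(-4 + 25) - 27)² = (2*21 - 27)² = (42 - 27)² = 15² = 225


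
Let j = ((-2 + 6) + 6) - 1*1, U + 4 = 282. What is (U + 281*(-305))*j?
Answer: -768843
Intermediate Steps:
U = 278 (U = -4 + 282 = 278)
j = 9 (j = (4 + 6) - 1 = 10 - 1 = 9)
(U + 281*(-305))*j = (278 + 281*(-305))*9 = (278 - 85705)*9 = -85427*9 = -768843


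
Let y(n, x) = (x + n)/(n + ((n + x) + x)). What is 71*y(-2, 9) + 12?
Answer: 95/2 ≈ 47.500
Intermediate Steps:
y(n, x) = (n + x)/(2*n + 2*x) (y(n, x) = (n + x)/(n + (n + 2*x)) = (n + x)/(2*n + 2*x))
71*y(-2, 9) + 12 = 71*(½) + 12 = 71/2 + 12 = 95/2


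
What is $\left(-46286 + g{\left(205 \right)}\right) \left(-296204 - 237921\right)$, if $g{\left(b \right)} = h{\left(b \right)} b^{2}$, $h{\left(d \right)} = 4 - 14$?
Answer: $249188541000$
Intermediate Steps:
$h{\left(d \right)} = -10$ ($h{\left(d \right)} = 4 - 14 = -10$)
$g{\left(b \right)} = - 10 b^{2}$
$\left(-46286 + g{\left(205 \right)}\right) \left(-296204 - 237921\right) = \left(-46286 - 10 \cdot 205^{2}\right) \left(-296204 - 237921\right) = \left(-46286 - 420250\right) \left(-534125\right) = \left(-466536\right) \left(-534125\right) = 249188541000$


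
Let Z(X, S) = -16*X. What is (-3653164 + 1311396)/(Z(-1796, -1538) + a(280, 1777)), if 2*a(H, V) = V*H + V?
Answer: -425776/50619 ≈ -8.4114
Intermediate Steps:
a(H, V) = V/2 + H*V/2 (a(H, V) = (V*H + V)/2 = (H*V + V)/2 = (V + H*V)/2 = V/2 + H*V/2)
(-3653164 + 1311396)/(Z(-1796, -1538) + a(280, 1777)) = (-3653164 + 1311396)/(-16*(-1796) + (½)*1777*(1 + 280)) = -2341768/(28736 + (½)*1777*281) = -2341768/(28736 + 499337/2) = -2341768/556809/2 = -2341768*2/556809 = -425776/50619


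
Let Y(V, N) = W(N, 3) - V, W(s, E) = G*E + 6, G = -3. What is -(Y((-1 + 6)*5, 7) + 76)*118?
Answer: -5664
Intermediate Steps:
W(s, E) = 6 - 3*E (W(s, E) = -3*E + 6 = 6 - 3*E)
Y(V, N) = -3 - V (Y(V, N) = (6 - 3*3) - V = (6 - 9) - V = -3 - V)
-(Y((-1 + 6)*5, 7) + 76)*118 = -((-3 - (-1 + 6)*5) + 76)*118 = -((-3 - 5*5) + 76)*118 = -((-3 - 1*25) + 76)*118 = -((-3 - 25) + 76)*118 = -(-28 + 76)*118 = -48*118 = -1*5664 = -5664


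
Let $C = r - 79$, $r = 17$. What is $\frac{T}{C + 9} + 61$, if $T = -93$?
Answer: $\frac{3326}{53} \approx 62.755$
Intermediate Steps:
$C = -62$ ($C = 17 - 79 = -62$)
$\frac{T}{C + 9} + 61 = - \frac{93}{-62 + 9} + 61 = - \frac{93}{-53} + 61 = \left(-93\right) \left(- \frac{1}{53}\right) + 61 = \frac{93}{53} + 61 = \frac{3326}{53}$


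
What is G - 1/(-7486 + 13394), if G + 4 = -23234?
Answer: -137290105/5908 ≈ -23238.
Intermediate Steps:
G = -23238 (G = -4 - 23234 = -23238)
G - 1/(-7486 + 13394) = -23238 - 1/(-7486 + 13394) = -23238 - 1/5908 = -137290105/5908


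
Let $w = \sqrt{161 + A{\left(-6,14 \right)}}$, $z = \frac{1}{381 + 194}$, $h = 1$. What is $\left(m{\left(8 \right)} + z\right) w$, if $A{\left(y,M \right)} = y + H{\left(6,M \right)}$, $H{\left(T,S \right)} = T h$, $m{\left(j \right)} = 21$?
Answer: $\frac{12076 \sqrt{161}}{575} \approx 266.48$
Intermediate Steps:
$z = \frac{1}{575} \approx 0.0017391$
$H{\left(T,S \right)} = T$ ($H{\left(T,S \right)} = T 1 = T$)
$A{\left(y,M \right)} = 6 + y$ ($A{\left(y,M \right)} = y + 6 = 6 + y$)
$w = \sqrt{161}$ ($w = \sqrt{161 + \left(6 - 6\right)} = \sqrt{161 + 0} = \sqrt{161} \approx 12.689$)
$\left(m{\left(8 \right)} + z\right) w = \left(21 + \frac{1}{575}\right) \sqrt{161} = \frac{12076 \sqrt{161}}{575}$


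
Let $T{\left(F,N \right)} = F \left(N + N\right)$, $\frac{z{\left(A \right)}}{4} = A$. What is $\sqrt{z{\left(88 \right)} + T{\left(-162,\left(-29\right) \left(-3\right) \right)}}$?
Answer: $2 i \sqrt{6959} \approx 166.84 i$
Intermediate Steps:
$z{\left(A \right)} = 4 A$
$T{\left(F,N \right)} = 2 F N$ ($T{\left(F,N \right)} = F 2 N = 2 F N$)
$\sqrt{z{\left(88 \right)} + T{\left(-162,\left(-29\right) \left(-3\right) \right)}} = \sqrt{4 \cdot 88 + 2 \left(-162\right) \left(\left(-29\right) \left(-3\right)\right)} = \sqrt{352 + 2 \left(-162\right) 87} = \sqrt{352 - 28188} = \sqrt{-27836} = 2 i \sqrt{6959}$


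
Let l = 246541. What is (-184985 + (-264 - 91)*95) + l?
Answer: 27831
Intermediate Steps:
(-184985 + (-264 - 91)*95) + l = (-184985 + (-264 - 91)*95) + 246541 = (-184985 - 355*95) + 246541 = (-184985 - 33725) + 246541 = -218710 + 246541 = 27831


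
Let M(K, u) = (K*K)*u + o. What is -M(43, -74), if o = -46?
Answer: 136872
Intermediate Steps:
M(K, u) = -46 + u*K² (M(K, u) = (K*K)*u - 46 = K²*u - 46 = u*K² - 46 = -46 + u*K²)
-M(43, -74) = -(-46 - 74*43²) = -(-46 - 74*1849) = -(-46 - 136826) = -1*(-136872) = 136872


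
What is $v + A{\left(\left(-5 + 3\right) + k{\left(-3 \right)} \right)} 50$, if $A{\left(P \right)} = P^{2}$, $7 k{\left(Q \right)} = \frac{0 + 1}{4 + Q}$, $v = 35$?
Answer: $\frac{10165}{49} \approx 207.45$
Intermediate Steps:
$k{\left(Q \right)} = \frac{1}{7 \left(4 + Q\right)}$ ($k{\left(Q \right)} = \frac{\left(0 + 1\right) \frac{1}{4 + Q}}{7} = \frac{1 \frac{1}{4 + Q}}{7} = \frac{1}{7 \left(4 + Q\right)}$)
$v + A{\left(\left(-5 + 3\right) + k{\left(-3 \right)} \right)} 50 = 35 + \left(\left(-5 + 3\right) + \frac{1}{7 \left(4 - 3\right)}\right)^{2} \cdot 50 = 35 + \left(-2 + \frac{1}{7 \cdot 1}\right)^{2} \cdot 50 = 35 + \left(-2 + \frac{1}{7} \cdot 1\right)^{2} \cdot 50 = 35 + \left(-2 + \frac{1}{7}\right)^{2} \cdot 50 = 35 + \left(- \frac{13}{7}\right)^{2} \cdot 50 = 35 + \frac{169}{49} \cdot 50 = 35 + \frac{8450}{49} = \frac{10165}{49}$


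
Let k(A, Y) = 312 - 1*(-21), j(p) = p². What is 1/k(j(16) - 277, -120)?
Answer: 1/333 ≈ 0.0030030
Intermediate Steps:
k(A, Y) = 333 (k(A, Y) = 312 + 21 = 333)
1/k(j(16) - 277, -120) = 1/333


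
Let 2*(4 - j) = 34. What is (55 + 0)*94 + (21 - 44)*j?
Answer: 5469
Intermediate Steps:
j = -13 (j = 4 - 1/2*34 = 4 - 17 = -13)
(55 + 0)*94 + (21 - 44)*j = (55 + 0)*94 + (21 - 44)*(-13) = 55*94 - 23*(-13) = 5170 + 299 = 5469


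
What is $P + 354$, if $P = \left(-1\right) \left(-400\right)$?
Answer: $754$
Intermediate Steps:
$P = 400$
$P + 354 = 400 + 354 = 754$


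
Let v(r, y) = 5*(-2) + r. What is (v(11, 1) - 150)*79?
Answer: -11771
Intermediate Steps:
v(r, y) = -10 + r
(v(11, 1) - 150)*79 = ((-10 + 11) - 150)*79 = (1 - 150)*79 = -149*79 = -11771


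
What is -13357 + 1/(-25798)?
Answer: -344583887/25798 ≈ -13357.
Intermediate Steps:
-13357 + 1/(-25798) = -13357 - 1/25798 = -344583887/25798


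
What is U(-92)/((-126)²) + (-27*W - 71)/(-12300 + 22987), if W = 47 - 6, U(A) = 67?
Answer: -17985899/169666812 ≈ -0.10601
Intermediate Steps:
W = 41
U(-92)/((-126)²) + (-27*W - 71)/(-12300 + 22987) = 67/((-126)²) + (-27*41 - 71)/(-12300 + 22987) = 67/15876 + (-1107 - 71)/10687 = 67*(1/15876) - 1178*1/10687 = 67/15876 - 1178/10687 = -17985899/169666812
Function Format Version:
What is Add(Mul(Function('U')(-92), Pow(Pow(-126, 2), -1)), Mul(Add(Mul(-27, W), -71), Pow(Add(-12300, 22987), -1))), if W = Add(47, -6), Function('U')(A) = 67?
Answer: Rational(-17985899, 169666812) ≈ -0.10601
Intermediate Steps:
W = 41
Add(Mul(Function('U')(-92), Pow(Pow(-126, 2), -1)), Mul(Add(Mul(-27, W), -71), Pow(Add(-12300, 22987), -1))) = Add(Mul(67, Pow(Pow(-126, 2), -1)), Mul(Add(Mul(-27, 41), -71), Pow(Add(-12300, 22987), -1))) = Add(Mul(67, Pow(15876, -1)), Mul(Add(-1107, -71), Pow(10687, -1))) = Add(Mul(67, Rational(1, 15876)), Mul(-1178, Rational(1, 10687))) = Add(Rational(67, 15876), Rational(-1178, 10687)) = Rational(-17985899, 169666812)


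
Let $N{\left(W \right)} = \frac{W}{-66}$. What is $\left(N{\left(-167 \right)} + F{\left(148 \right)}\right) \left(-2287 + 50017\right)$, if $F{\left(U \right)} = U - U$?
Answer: $\frac{1328485}{11} \approx 1.2077 \cdot 10^{5}$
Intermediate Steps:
$N{\left(W \right)} = - \frac{W}{66}$ ($N{\left(W \right)} = W \left(- \frac{1}{66}\right) = - \frac{W}{66}$)
$F{\left(U \right)} = 0$
$\left(N{\left(-167 \right)} + F{\left(148 \right)}\right) \left(-2287 + 50017\right) = \left(\left(- \frac{1}{66}\right) \left(-167\right) + 0\right) \left(-2287 + 50017\right) = \left(\frac{167}{66} + 0\right) 47730 = \frac{167}{66} \cdot 47730 = \frac{1328485}{11}$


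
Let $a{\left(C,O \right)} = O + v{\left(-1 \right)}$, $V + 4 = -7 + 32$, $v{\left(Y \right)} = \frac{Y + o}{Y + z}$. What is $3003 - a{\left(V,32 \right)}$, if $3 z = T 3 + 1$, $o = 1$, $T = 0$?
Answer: $2971$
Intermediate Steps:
$z = \frac{1}{3}$ ($z = \frac{0 \cdot 3 + 1}{3} = \frac{0 + 1}{3} = \frac{1}{3} \cdot 1 = \frac{1}{3} \approx 0.33333$)
$v{\left(Y \right)} = \frac{1 + Y}{\frac{1}{3} + Y}$ ($v{\left(Y \right)} = \frac{Y + 1}{Y + \frac{1}{3}} = \frac{1 + Y}{\frac{1}{3} + Y}$)
$V = 21$ ($V = -4 + \left(-7 + 32\right) = -4 + 25 = 21$)
$a{\left(C,O \right)} = O$ ($a{\left(C,O \right)} = O + \frac{3 \left(1 - 1\right)}{1 + 3 \left(-1\right)} = O + 3 \frac{1}{1 - 3} \cdot 0 = O + 3 \frac{1}{-2} \cdot 0 = O + 3 \left(- \frac{1}{2}\right) 0 = O + 0 = O$)
$3003 - a{\left(V,32 \right)} = 3003 - 32 = 2971$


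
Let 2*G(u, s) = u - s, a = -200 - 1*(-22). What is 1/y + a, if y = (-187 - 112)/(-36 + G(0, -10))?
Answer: -53191/299 ≈ -177.90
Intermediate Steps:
a = -178 (a = -200 + 22 = -178)
G(u, s) = u/2 - s/2 (G(u, s) = (u - s)/2 = u/2 - s/2)
y = 299/31 (y = (-187 - 112)/(-36 + ((½)*0 - ½*(-10))) = -299/(-36 + (0 + 5)) = -299/(-36 + 5) = -299/(-31) = -299*(-1/31) = 299/31 ≈ 9.6452)
1/y + a = 1/(299/31) - 178 = 31/299 - 178 = -53191/299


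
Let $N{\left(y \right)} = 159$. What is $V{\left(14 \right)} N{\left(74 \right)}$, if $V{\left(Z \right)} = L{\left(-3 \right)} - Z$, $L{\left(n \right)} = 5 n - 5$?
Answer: $-5406$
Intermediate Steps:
$L{\left(n \right)} = -5 + 5 n$
$V{\left(Z \right)} = -20 - Z$ ($V{\left(Z \right)} = \left(-5 + 5 \left(-3\right)\right) - Z = \left(-5 - 15\right) - Z = -20 - Z$)
$V{\left(14 \right)} N{\left(74 \right)} = \left(-20 - 14\right) 159 = \left(-34\right) 159 = -5406$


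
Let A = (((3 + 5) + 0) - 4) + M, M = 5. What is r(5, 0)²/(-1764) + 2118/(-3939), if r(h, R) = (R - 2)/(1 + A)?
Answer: -31135913/57903300 ≈ -0.53772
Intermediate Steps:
A = 9 (A = (((3 + 5) + 0) - 4) + 5 = ((8 + 0) - 4) + 5 = (8 - 4) + 5 = 4 + 5 = 9)
r(h, R) = -⅕ + R/10 (r(h, R) = (R - 2)/(1 + 9) = (-2 + R)/10 = (-2 + R)*(⅒) = -⅕ + R/10)
r(5, 0)²/(-1764) + 2118/(-3939) = (-⅕ + (⅒)*0)²/(-1764) + 2118/(-3939) = (-⅕ + 0)²*(-1/1764) + 2118*(-1/3939) = (-⅕)²*(-1/1764) - 706/1313 = (1/25)*(-1/1764) - 706/1313 = -1/44100 - 706/1313 = -31135913/57903300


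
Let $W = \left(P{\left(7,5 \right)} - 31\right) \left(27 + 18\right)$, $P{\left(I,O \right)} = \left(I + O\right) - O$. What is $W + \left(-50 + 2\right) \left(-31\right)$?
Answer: $408$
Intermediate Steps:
$P{\left(I,O \right)} = I$
$W = -1080$ ($W = \left(7 - 31\right) \left(27 + 18\right) = \left(-24\right) 45 = -1080$)
$W + \left(-50 + 2\right) \left(-31\right) = -1080 + \left(-50 + 2\right) \left(-31\right) = -1080 - -1488 = -1080 + 1488 = 408$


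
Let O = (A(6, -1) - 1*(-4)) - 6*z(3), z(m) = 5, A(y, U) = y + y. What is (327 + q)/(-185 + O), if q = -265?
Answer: -62/199 ≈ -0.31156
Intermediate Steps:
A(y, U) = 2*y
O = -14 (O = (2*6 - 1*(-4)) - 6*5 = (12 + 4) - 30 = 16 - 30 = -14)
(327 + q)/(-185 + O) = (327 - 265)/(-185 - 14) = 62/(-199) = 62*(-1/199) = -62/199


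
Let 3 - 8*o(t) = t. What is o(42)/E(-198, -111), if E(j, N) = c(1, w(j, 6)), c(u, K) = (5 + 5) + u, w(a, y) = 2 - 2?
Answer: -39/88 ≈ -0.44318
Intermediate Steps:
o(t) = 3/8 - t/8
w(a, y) = 0
c(u, K) = 10 + u
E(j, N) = 11 (E(j, N) = 10 + 1 = 11)
o(42)/E(-198, -111) = (3/8 - 1/8*42)/11 = (3/8 - 21/4)*(1/11) = -39/8*1/11 = -39/88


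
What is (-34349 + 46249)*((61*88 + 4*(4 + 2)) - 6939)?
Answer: -18409300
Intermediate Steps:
(-34349 + 46249)*((61*88 + 4*(4 + 2)) - 6939) = 11900*((5368 + 4*6) - 6939) = 11900*((5368 + 24) - 6939) = 11900*(5392 - 6939) = 11900*(-1547) = -18409300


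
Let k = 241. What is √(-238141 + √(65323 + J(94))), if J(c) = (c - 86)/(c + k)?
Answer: √(-26725373725 + 3685*√60585755)/335 ≈ 487.73*I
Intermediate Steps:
J(c) = (-86 + c)/(241 + c) (J(c) = (c - 86)/(c + 241) = (-86 + c)/(241 + c))
√(-238141 + √(65323 + J(94))) = √(-238141 + √(65323 + (-86 + 94)/(241 + 94))) = √(-238141 + √(65323 + 8/335)) = √(-238141 + √(21883213/335)) = √(-238141 + 11*√60585755/335)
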